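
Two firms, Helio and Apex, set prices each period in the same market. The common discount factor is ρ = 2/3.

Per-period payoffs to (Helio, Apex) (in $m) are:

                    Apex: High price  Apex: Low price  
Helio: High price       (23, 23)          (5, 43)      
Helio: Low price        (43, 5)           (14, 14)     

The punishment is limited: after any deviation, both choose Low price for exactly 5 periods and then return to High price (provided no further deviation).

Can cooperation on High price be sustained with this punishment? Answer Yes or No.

A one-shot deviation gives 43 now, then 14 for 5 periods, then back to 23.
Gain from deviating: (43−23) today; loss: (23−14) in each of the next 5 periods.
No-deviation condition: (23−14)(ρ+…+ρ^5) ≥ 43−23, i.e. ρ+…+ρ^5 ≥ 20/9.
At ρ = 2/3: ρ+…+ρ^5 = 1.7366 < 2.2222.
So cooperation is not sustainable.

No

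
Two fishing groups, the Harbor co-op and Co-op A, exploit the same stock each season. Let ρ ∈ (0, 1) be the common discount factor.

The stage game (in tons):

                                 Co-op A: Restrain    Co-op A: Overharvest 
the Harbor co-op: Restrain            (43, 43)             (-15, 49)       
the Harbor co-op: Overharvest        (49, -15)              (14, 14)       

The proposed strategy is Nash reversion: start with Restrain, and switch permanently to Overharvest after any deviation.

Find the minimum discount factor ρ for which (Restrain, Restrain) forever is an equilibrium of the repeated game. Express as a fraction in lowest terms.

6/35

One-period gain from deviating is 49 − 43 = 6. The loss is 43 − 14 = 29 in every subsequent period, with present value 29·ρ/(1−ρ).
Deviation is unprofitable when 29·ρ/(1−ρ) ≥ 6, i.e. ρ/(1−ρ) ≥ 6/29.
Equivalently ρ ≥ 6/(6+29) = 6/35.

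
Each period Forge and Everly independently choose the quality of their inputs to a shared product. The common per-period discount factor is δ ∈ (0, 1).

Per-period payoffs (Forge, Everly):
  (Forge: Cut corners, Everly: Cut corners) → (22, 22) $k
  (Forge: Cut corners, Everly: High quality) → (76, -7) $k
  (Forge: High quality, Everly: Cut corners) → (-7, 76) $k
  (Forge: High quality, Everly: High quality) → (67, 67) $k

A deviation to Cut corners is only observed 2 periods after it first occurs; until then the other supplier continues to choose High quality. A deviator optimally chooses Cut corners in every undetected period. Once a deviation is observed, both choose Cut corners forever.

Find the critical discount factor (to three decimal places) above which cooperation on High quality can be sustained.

0.408

A deviator earns 76 for 2 periods, then 22 forever; cooperating earns 67 forever. Multiplying the IC by (1−δ):
67 ≥ 76(1−δ^2) + 22δ^2, so 54·δ^2 ≥ 9 and δ^2 ≥ 1/6.
δ ≥ (1/6)^(1/2) ≈ 0.408.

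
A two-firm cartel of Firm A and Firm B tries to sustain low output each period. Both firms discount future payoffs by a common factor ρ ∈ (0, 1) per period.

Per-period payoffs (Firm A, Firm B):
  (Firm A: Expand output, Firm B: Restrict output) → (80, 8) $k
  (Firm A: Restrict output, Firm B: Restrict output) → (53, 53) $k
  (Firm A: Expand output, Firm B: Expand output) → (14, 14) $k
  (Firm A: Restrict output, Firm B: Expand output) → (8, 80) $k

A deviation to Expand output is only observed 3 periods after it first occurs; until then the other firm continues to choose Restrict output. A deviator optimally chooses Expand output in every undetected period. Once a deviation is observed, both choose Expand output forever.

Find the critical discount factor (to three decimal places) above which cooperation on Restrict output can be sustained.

The best deviation is to choose Expand output for all 3 undetected periods, earning 80 each, then 14 forever once detected.
Deviation value: 80(1−ρ^3)/(1−ρ) + 14ρ^3/(1−ρ); cooperation value: 53/(1−ρ).
IC: 53 ≥ 80(1−ρ^3) + 14ρ^3 = 80 − 66ρ^3.
So ρ^3 ≥ 27/66 = 9/22, giving ρ ≥ (9/22)^(1/3) ≈ 0.742.

0.742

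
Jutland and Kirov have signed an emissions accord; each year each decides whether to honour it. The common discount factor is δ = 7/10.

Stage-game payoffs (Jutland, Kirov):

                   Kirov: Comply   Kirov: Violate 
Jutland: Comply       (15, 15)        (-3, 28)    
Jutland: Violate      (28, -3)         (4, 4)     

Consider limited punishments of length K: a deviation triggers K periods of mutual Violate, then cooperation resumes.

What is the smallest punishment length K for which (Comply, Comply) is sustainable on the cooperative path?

IC: δ(1−δ^K)/(1−δ) ≥ (28−15)/(15−4) = 13/11.
With δ = 7/10: need 1 − δ^K ≥ 13/11·(1−7/10)/(7/10), i.e. δ^K ≤ 0.4935.
Since (7/10)^1 = 0.7000 and (7/10)^2 = 0.4900, the smallest such K is 2.

2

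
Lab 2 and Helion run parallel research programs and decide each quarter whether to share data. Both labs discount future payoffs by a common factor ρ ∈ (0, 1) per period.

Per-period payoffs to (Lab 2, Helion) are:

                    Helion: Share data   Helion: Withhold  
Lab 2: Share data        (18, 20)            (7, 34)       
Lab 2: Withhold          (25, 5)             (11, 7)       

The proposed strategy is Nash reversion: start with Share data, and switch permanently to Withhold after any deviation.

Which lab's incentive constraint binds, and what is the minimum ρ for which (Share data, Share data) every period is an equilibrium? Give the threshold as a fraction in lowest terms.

Lab 2: cooperation gives 18 each period; deviation gives 25 once then 11 forever.
  18/(1−ρ) ≥ 25 + 11ρ/(1−ρ) ⇒ ρ ≥ 7/14 = 1/2.
Helion: cooperation gives 20 each period; deviation gives 34 once then 7 forever.
  ρ ≥ 14/27.
Both must hold, so the binding constraint is Helion's: ρ ≥ 14/27.

Helion; ρ ≥ 14/27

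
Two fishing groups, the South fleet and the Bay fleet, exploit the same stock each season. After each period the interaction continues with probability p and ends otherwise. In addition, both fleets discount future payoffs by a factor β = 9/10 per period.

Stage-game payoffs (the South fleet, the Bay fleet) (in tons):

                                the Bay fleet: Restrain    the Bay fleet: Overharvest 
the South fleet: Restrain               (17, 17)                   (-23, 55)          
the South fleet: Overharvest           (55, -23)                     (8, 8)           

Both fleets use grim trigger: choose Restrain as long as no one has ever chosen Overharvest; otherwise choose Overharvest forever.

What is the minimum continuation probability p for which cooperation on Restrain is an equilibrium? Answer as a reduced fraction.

Expected continuation weight on next period's payoff is β·p = 9/10·p, which plays the role of the discount factor.
Cooperation requires 9/10·p ≥ (55−17)/(55−8) = 38/47, hence p ≥ 380/423.

380/423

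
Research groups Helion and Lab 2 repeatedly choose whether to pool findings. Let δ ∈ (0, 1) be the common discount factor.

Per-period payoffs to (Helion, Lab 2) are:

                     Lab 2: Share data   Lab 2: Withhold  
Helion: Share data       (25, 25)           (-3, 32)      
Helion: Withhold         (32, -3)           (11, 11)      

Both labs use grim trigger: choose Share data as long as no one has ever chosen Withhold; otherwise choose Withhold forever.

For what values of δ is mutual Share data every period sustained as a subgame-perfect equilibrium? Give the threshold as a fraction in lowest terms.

1/3

Under grim trigger the critical discount factor is (T−C)/(T−P) with T = 32, C = 25, P = 11.
δ* = (32−25)/(32−11) = 7/21 = 1/3.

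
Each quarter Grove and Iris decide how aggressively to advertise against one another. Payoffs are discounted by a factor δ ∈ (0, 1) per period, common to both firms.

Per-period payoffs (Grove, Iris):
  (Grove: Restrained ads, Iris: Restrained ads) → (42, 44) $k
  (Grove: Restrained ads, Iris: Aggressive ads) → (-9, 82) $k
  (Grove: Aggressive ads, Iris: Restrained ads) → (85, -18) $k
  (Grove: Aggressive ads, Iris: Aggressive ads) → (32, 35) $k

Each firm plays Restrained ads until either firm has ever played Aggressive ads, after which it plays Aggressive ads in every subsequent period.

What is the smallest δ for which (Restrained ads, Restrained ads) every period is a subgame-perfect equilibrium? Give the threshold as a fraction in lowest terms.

For Grove: deviation gain 85−42 = 43, per-period punishment loss 42−32 = 10. IC gives δ ≥ 43/53.
For Iris: gain 38, loss 9 per period, so δ ≥ 38/47.
The tighter constraint is Grove's, so cooperation needs δ ≥ 43/53.

43/53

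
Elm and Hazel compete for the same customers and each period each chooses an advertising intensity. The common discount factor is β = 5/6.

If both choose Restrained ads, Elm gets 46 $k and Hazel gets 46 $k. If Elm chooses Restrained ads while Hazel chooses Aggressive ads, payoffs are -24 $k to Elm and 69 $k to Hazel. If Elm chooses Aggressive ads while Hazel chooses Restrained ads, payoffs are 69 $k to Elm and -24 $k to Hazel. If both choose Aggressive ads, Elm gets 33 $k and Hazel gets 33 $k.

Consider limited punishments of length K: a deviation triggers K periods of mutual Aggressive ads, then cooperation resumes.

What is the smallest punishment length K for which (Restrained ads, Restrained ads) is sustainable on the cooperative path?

Need Σ_{k=1}^{K} β^k ≥ (69−46)/(46−33) = 1.7692 at β = 5/6.
At K = 2 the sum is 1.5278 < 1.7692; at K = 3 it is 2.1065 ≥ 1.7692.
So the minimum punishment length is K = 3.

3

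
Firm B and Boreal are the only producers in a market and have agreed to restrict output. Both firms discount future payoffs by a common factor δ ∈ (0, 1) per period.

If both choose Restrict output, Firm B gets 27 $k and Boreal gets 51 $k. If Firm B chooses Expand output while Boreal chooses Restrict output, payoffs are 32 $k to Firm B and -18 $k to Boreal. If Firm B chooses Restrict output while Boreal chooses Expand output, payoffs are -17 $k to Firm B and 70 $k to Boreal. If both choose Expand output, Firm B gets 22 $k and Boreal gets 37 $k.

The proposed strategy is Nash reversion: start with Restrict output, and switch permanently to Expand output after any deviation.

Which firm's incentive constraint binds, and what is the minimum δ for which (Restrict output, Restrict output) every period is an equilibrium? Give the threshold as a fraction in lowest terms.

Boreal; δ ≥ 19/33

For Firm B: deviation gain 32−27 = 5, per-period punishment loss 27−22 = 5. IC gives δ ≥ 5/10 = 1/2.
For Boreal: gain 19, loss 14 per period, so δ ≥ 19/33.
The tighter constraint is Boreal's, so cooperation needs δ ≥ 19/33.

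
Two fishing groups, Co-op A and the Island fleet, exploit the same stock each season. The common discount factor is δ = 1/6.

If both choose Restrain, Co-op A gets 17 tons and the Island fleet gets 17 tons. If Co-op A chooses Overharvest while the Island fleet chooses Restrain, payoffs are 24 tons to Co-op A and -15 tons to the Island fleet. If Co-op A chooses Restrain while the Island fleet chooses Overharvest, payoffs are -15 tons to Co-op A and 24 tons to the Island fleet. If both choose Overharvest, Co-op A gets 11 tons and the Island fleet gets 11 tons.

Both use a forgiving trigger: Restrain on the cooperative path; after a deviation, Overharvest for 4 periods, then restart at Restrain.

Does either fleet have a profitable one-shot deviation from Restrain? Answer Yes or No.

A one-shot deviation gives 24 now, then 11 for 4 periods, then back to 17.
Gain from deviating: (24−17) today; loss: (17−11) in each of the next 4 periods.
No-deviation condition: (17−11)(δ+…+δ^4) ≥ 24−17, i.e. δ+…+δ^4 ≥ 7/6.
At δ = 1/6: δ+…+δ^4 = 0.1998 < 1.1667.
So cooperation is not sustainable.

Yes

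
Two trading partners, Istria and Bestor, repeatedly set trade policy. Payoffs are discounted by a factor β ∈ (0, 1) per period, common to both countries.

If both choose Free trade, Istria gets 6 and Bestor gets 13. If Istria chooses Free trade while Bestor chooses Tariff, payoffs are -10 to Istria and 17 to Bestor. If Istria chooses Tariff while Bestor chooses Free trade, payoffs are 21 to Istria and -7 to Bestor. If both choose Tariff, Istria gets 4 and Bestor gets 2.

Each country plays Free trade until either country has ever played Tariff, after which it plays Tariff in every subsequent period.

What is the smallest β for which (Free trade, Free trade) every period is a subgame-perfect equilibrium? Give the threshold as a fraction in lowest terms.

Istria: cooperation gives 6 each period; deviation gives 21 once then 4 forever.
  6/(1−β) ≥ 21 + 4β/(1−β) ⇒ β ≥ 15/17.
Bestor: cooperation gives 13 each period; deviation gives 17 once then 2 forever.
  β ≥ 4/15.
Both must hold, so the binding constraint is Istria's: β ≥ 15/17.

15/17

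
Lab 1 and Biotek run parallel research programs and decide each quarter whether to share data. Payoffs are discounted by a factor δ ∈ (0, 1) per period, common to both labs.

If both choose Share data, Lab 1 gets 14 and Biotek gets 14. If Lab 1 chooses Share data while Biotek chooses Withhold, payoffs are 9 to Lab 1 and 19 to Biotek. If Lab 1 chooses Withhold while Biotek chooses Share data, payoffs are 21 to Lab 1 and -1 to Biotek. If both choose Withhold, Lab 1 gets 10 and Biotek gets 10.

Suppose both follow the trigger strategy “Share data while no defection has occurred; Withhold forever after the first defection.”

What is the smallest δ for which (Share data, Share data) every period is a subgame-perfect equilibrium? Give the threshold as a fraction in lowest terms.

Lab 1's threshold: (21−14)/(21−10) = 7/11.
Biotek's threshold: (19−14)/(19−10) = 5/9.
7/11 > 5/9, so Lab 1 binds and δ* = 7/11.

7/11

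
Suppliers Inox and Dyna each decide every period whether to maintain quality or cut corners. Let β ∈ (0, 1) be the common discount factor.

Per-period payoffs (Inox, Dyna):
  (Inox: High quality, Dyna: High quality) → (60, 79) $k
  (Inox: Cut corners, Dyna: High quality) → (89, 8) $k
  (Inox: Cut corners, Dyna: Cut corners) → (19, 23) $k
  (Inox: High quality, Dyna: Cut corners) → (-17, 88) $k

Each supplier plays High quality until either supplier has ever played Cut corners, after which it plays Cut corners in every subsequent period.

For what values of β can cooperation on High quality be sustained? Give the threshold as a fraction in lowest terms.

For Inox: deviation gain 89−60 = 29, per-period punishment loss 60−19 = 41. IC gives β ≥ 29/70.
For Dyna: gain 9, loss 56 per period, so β ≥ 9/65.
The tighter constraint is Inox's, so cooperation needs β ≥ 29/70.

29/70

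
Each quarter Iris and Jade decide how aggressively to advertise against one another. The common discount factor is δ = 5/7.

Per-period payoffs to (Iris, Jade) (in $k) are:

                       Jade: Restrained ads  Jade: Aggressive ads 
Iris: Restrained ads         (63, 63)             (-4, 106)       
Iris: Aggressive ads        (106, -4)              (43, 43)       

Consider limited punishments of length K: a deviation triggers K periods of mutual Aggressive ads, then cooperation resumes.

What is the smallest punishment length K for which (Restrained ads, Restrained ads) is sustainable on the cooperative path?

Need Σ_{k=1}^{K} δ^k ≥ (106−63)/(63−43) = 2.1500 at δ = 5/7.
At K = 5 the sum is 2.0352 < 2.1500; at K = 6 it is 2.1680 ≥ 2.1500.
So the minimum punishment length is K = 6.

6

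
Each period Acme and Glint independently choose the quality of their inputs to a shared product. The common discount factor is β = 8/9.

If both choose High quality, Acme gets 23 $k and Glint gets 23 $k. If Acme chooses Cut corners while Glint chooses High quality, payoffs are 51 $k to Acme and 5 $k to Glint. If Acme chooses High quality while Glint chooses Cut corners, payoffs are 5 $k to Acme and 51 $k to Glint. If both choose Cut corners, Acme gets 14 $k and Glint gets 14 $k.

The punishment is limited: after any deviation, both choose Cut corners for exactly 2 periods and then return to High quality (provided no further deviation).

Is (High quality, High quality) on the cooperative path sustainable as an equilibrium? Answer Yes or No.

No

A one-shot deviation gives 51 now, then 14 for 2 periods, then back to 23.
Gain from deviating: (51−23) today; loss: (23−14) in each of the next 2 periods.
No-deviation condition: (23−14)(β+…+β^2) ≥ 51−23, i.e. β+…+β^2 ≥ 28/9.
At β = 8/9: β+…+β^2 = 1.6790 < 3.1111.
So cooperation is not sustainable.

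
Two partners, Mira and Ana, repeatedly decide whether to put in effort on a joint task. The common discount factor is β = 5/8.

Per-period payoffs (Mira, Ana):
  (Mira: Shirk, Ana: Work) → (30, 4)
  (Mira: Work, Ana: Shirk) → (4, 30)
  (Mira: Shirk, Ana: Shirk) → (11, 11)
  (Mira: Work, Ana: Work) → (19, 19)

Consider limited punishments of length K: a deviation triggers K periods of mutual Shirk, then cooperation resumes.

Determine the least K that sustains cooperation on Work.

4

Need Σ_{k=1}^{K} β^k ≥ (30−19)/(19−11) = 1.3750 at β = 5/8.
At K = 3 the sum is 1.2598 < 1.3750; at K = 4 it is 1.4124 ≥ 1.3750.
So the minimum punishment length is K = 4.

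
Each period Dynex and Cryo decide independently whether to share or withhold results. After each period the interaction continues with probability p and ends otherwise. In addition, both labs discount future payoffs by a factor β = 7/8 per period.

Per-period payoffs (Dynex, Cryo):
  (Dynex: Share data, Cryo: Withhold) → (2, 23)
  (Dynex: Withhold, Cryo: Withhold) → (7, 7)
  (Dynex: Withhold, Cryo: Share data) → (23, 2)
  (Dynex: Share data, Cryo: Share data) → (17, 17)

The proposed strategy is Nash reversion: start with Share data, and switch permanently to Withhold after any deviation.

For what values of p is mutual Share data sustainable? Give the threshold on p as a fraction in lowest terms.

3/7

With continuation probability p and discount β, the effective per-period discount factor is βp.
Grim-trigger IC: βp ≥ (23−17)/(23−7) = 3/8.
So p ≥ (3/8)/(7/8) = 3/7.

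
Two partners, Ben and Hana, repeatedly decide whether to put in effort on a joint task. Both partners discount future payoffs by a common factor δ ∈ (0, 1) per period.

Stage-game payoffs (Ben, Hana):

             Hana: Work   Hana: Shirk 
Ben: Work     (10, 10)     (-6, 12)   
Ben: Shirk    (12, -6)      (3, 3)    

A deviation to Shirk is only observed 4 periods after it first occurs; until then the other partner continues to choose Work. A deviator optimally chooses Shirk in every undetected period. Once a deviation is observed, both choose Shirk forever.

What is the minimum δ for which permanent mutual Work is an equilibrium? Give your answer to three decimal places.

0.687

A deviator earns 12 for 4 periods, then 3 forever; cooperating earns 10 forever. Multiplying the IC by (1−δ):
10 ≥ 12(1−δ^4) + 3δ^4, so 9·δ^4 ≥ 2 and δ^4 ≥ 2/9.
δ ≥ (2/9)^(1/4) ≈ 0.687.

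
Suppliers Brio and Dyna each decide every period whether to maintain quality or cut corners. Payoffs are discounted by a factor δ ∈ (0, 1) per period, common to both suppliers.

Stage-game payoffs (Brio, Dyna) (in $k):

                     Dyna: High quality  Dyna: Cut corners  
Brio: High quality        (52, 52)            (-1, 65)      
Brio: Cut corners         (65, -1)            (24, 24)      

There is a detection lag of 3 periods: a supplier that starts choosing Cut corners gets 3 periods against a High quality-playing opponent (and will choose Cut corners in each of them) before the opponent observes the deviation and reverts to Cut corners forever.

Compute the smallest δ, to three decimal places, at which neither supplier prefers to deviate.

0.682

The best deviation is to choose Cut corners for all 3 undetected periods, earning 65 each, then 24 forever once detected.
Deviation value: 65(1−δ^3)/(1−δ) + 24δ^3/(1−δ); cooperation value: 52/(1−δ).
IC: 52 ≥ 65(1−δ^3) + 24δ^3 = 65 − 41δ^3.
So δ^3 ≥ 13/41, giving δ ≥ (13/41)^(1/3) ≈ 0.682.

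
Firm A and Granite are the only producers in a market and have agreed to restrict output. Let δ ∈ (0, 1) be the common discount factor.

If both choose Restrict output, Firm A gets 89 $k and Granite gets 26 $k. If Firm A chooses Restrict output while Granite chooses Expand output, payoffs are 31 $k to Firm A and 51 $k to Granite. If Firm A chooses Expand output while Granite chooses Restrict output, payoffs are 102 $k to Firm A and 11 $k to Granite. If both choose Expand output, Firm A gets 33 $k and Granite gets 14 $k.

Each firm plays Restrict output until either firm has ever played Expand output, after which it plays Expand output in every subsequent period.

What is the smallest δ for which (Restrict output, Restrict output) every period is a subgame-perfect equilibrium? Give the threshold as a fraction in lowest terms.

25/37

Firm A's threshold: (102−89)/(102−33) = 13/69.
Granite's threshold: (51−26)/(51−14) = 25/37.
13/69 < 25/37, so Granite binds and δ* = 25/37.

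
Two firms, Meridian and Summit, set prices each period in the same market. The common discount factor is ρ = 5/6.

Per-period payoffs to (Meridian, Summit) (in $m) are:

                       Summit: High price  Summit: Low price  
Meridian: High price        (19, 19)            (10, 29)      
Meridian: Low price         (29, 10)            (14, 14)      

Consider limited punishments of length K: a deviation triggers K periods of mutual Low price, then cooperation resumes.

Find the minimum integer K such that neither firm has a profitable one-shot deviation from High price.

3

IC: ρ(1−ρ^K)/(1−ρ) ≥ (29−19)/(19−14) = 2.
With ρ = 5/6: need 1 − ρ^K ≥ 2·(1−5/6)/(5/6), i.e. ρ^K ≤ 0.6000.
Since (5/6)^2 = 0.6944 and (5/6)^3 = 0.5787, the smallest such K is 3.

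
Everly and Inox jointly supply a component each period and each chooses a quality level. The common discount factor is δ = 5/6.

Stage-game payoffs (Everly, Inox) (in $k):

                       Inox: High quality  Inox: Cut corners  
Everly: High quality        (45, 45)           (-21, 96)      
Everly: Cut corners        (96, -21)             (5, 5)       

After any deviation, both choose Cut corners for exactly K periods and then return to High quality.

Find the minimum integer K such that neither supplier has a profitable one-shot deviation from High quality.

2

IC: δ(1−δ^K)/(1−δ) ≥ (96−45)/(45−5) = 51/40.
With δ = 5/6: need 1 − δ^K ≥ 51/40·(1−5/6)/(5/6), i.e. δ^K ≤ 0.7450.
Since (5/6)^1 = 0.8333 and (5/6)^2 = 0.6944, the smallest such K is 2.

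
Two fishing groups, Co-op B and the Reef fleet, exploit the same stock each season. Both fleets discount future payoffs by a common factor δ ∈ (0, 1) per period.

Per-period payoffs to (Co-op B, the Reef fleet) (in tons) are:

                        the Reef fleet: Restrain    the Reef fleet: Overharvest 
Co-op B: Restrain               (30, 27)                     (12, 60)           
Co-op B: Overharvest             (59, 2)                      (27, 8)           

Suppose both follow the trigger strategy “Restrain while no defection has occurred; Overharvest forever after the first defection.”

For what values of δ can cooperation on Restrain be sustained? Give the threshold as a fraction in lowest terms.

29/32

Co-op B: cooperation gives 30 each period; deviation gives 59 once then 27 forever.
  30/(1−δ) ≥ 59 + 27δ/(1−δ) ⇒ δ ≥ 29/32.
the Reef fleet: cooperation gives 27 each period; deviation gives 60 once then 8 forever.
  δ ≥ 33/52.
Both must hold, so the binding constraint is Co-op B's: δ ≥ 29/32.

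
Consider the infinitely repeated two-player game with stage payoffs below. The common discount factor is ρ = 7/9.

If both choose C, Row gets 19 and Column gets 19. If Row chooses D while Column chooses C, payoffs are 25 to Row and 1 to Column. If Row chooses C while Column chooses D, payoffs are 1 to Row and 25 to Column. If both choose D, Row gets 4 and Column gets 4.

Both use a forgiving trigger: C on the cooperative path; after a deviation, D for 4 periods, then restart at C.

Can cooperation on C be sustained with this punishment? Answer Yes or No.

Yes

IC: ρ+…+ρ^4 ≥ (25−19)/(19−4) = 2/5.
At ρ = 7/9: partial sum = 2.2192 ≥ 0.4000. Cooperation sustainable.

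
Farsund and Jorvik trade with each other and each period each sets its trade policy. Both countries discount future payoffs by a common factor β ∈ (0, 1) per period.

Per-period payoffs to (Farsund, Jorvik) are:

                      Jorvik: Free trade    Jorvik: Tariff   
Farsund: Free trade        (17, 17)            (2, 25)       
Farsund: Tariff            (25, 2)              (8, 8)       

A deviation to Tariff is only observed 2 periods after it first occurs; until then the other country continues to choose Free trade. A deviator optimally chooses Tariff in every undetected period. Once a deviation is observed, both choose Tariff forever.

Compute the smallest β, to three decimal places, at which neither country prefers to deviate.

0.686

The best deviation is to choose Tariff for all 2 undetected periods, earning 25 each, then 8 forever once detected.
Deviation value: 25(1−β^2)/(1−β) + 8β^2/(1−β); cooperation value: 17/(1−β).
IC: 17 ≥ 25(1−β^2) + 8β^2 = 25 − 17β^2.
So β^2 ≥ 8/17, giving β ≥ (8/17)^(1/2) ≈ 0.686.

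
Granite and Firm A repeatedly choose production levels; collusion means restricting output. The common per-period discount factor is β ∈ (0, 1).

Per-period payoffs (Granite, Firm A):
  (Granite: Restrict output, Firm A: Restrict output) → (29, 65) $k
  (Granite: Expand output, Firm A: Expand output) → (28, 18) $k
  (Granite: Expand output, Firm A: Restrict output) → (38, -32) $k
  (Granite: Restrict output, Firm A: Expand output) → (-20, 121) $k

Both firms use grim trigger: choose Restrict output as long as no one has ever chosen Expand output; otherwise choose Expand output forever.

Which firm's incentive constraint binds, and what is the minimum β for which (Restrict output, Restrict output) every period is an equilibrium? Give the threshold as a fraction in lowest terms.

Granite; β ≥ 9/10

Granite's threshold: (38−29)/(38−28) = 9/10.
Firm A's threshold: (121−65)/(121−18) = 56/103.
9/10 > 56/103, so Granite binds and β* = 9/10.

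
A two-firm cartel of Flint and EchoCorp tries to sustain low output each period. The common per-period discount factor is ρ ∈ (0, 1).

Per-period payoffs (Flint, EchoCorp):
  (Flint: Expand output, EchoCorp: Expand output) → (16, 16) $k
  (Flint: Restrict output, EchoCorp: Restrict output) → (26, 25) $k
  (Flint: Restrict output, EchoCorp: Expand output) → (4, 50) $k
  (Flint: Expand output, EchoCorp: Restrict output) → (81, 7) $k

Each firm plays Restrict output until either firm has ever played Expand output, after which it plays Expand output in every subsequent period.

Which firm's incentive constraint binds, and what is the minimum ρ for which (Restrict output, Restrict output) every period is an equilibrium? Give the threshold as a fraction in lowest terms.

Flint's threshold: (81−26)/(81−16) = 11/13.
EchoCorp's threshold: (50−25)/(50−16) = 25/34.
11/13 > 25/34, so Flint binds and ρ* = 11/13.

Flint; ρ ≥ 11/13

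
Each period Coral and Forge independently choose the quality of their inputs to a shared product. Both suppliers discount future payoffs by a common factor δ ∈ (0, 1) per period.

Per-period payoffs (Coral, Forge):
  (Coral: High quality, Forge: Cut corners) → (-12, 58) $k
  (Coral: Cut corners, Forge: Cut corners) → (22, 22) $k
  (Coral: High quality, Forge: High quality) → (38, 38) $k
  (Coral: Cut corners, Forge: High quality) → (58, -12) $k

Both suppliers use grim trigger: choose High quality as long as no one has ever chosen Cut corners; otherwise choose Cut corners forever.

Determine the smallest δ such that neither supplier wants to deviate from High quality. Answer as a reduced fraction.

Cooperation forever yields 38 each period: 38/(1−δ).
Deviating yields 58 once, then 22 forever: 58 + 22δ/(1−δ).
No profitable deviation requires 38/(1−δ) ≥ 58 + 22δ/(1−δ).
Multiplying by (1−δ): 38 ≥ 58(1−δ) + 22δ = 58 − 36δ.
So 36δ ≥ 20, i.e. δ ≥ 20/36 = 5/9.

5/9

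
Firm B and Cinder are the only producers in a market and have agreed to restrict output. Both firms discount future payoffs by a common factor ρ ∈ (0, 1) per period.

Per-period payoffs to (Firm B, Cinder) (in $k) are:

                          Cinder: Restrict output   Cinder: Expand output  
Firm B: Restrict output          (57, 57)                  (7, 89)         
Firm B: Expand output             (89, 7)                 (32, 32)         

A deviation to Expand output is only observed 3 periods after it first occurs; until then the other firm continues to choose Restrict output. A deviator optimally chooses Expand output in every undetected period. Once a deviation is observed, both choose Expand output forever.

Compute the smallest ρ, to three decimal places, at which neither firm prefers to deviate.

0.825

The best deviation is to choose Expand output for all 3 undetected periods, earning 89 each, then 32 forever once detected.
Deviation value: 89(1−ρ^3)/(1−ρ) + 32ρ^3/(1−ρ); cooperation value: 57/(1−ρ).
IC: 57 ≥ 89(1−ρ^3) + 32ρ^3 = 89 − 57ρ^3.
So ρ^3 ≥ 32/57, giving ρ ≥ (32/57)^(1/3) ≈ 0.825.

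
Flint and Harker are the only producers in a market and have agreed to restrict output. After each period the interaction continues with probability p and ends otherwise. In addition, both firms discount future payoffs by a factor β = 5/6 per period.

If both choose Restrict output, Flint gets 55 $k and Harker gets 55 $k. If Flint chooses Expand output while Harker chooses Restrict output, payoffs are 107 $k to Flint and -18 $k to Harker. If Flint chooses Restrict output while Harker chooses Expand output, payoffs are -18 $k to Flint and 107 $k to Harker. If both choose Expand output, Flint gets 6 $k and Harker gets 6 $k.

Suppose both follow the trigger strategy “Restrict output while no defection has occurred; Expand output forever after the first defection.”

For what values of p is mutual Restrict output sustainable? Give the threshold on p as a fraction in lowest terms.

312/505

Expected continuation weight on next period's payoff is β·p = 5/6·p, which plays the role of the discount factor.
Cooperation requires 5/6·p ≥ (107−55)/(107−6) = 52/101, hence p ≥ 312/505.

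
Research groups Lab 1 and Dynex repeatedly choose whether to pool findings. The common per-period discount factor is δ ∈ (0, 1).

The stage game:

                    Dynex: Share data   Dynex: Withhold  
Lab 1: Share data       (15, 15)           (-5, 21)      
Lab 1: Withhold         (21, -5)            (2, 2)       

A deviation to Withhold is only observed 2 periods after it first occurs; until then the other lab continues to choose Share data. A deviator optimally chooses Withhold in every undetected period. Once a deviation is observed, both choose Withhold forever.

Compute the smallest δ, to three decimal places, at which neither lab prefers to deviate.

The best deviation is to choose Withhold for all 2 undetected periods, earning 21 each, then 2 forever once detected.
Deviation value: 21(1−δ^2)/(1−δ) + 2δ^2/(1−δ); cooperation value: 15/(1−δ).
IC: 15 ≥ 21(1−δ^2) + 2δ^2 = 21 − 19δ^2.
So δ^2 ≥ 6/19, giving δ ≥ (6/19)^(1/2) ≈ 0.562.

0.562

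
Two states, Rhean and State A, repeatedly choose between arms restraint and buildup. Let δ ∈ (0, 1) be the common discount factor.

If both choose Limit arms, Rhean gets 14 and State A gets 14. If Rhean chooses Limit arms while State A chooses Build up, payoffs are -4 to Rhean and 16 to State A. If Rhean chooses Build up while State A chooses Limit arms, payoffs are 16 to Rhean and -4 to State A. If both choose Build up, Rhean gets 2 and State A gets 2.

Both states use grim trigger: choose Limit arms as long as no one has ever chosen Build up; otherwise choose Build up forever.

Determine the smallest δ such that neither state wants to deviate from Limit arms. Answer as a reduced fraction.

1/7

14/(1−δ) ≥ 16 + 2δ/(1−δ)
14 ≥ 16 − 14δ
δ ≥ 2/14 = 1/7.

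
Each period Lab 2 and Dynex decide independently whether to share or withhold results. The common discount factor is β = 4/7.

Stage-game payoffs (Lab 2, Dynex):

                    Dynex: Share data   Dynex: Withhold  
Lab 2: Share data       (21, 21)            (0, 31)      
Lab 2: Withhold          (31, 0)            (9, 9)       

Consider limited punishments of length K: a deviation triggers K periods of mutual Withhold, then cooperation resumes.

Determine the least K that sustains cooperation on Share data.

No profitable deviation requires (21−9)(β+…+β^K) ≥ 31−21, i.e. β+…+β^K ≥ 5/6 ≈ 0.8333.
With β = 4/7, the partial sums are K=1: 0.5714, K=2: 0.8980.
K = 2 is the first length at which the sum reaches 0.8333.

2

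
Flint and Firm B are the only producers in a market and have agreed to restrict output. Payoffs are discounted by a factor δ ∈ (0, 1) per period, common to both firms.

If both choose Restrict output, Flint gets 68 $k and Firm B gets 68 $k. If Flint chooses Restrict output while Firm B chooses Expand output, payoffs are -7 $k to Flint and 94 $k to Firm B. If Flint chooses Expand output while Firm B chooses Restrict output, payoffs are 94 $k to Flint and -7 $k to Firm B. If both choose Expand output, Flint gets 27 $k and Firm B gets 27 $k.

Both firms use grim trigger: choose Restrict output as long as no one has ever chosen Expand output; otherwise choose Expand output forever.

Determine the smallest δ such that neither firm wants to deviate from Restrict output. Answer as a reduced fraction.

68/(1−δ) ≥ 94 + 27δ/(1−δ)
68 ≥ 94 − 67δ
δ ≥ 26/67.

26/67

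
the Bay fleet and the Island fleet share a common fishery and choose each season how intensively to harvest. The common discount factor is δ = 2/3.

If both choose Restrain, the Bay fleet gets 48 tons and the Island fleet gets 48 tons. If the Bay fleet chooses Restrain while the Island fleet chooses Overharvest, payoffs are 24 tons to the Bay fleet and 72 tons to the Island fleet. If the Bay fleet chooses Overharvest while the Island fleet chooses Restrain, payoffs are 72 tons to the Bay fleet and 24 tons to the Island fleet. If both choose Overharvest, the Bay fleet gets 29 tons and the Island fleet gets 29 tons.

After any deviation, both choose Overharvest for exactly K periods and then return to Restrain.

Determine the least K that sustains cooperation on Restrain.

3

No profitable deviation requires (48−29)(δ+…+δ^K) ≥ 72−48, i.e. δ+…+δ^K ≥ 24/19 ≈ 1.2632.
With δ = 2/3, the partial sums are K=1: 0.6667, K=2: 1.1111, K=3: 1.4074.
K = 3 is the first length at which the sum reaches 1.2632.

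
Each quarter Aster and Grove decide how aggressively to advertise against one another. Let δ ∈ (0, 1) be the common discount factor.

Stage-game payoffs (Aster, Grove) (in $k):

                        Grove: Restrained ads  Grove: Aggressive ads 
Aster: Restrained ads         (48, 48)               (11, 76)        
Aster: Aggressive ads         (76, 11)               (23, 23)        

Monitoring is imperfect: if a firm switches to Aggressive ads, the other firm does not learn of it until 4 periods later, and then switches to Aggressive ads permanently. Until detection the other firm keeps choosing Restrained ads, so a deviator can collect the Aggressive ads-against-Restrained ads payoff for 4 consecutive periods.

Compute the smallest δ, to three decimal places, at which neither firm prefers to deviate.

0.853

Deviating for the 4 undetected periods gains 76−48 = 28 per period over cooperation, then loses 48−23 = 25 per period forever once punishment starts.
Gain: 28(1 + δ + … + δ^3); loss: 25·δ^4/(1−δ).
No profitable deviation ⇔ 28(1−δ^4) ≤ 25·δ^4, i.e. δ^4 ≥ 28/(28+25) = 28/53.
Hence δ ≥ (28/53)^(1/4) ≈ 0.853.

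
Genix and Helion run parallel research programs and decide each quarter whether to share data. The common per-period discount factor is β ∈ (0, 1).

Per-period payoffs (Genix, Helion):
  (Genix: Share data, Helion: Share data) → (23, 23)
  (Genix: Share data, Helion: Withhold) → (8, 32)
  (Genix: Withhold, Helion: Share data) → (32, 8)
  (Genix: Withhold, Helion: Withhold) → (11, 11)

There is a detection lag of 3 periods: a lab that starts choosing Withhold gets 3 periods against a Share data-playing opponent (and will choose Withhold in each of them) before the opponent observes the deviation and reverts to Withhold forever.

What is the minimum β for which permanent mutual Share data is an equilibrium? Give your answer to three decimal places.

A deviator earns 32 for 3 periods, then 11 forever; cooperating earns 23 forever. Multiplying the IC by (1−β):
23 ≥ 32(1−β^3) + 11β^3, so 21·β^3 ≥ 9 and β^3 ≥ 3/7.
β ≥ (3/7)^(1/3) ≈ 0.754.

0.754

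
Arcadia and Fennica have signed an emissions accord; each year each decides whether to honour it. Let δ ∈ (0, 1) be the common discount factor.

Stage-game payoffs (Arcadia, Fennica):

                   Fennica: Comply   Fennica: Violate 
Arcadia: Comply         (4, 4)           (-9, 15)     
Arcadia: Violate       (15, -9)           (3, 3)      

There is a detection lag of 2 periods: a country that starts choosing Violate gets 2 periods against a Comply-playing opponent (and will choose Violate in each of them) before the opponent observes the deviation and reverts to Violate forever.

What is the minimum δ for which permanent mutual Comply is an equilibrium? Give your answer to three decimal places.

0.957

Deviating for the 2 undetected periods gains 15−4 = 11 per period over cooperation, then loses 4−3 = 1 per period forever once punishment starts.
Gain: 11(1 + δ + … + δ^1); loss: 1·δ^2/(1−δ).
No profitable deviation ⇔ 11(1−δ^2) ≤ 1·δ^2, i.e. δ^2 ≥ 11/(11+1) = 11/12.
Hence δ ≥ (11/12)^(1/2) ≈ 0.957.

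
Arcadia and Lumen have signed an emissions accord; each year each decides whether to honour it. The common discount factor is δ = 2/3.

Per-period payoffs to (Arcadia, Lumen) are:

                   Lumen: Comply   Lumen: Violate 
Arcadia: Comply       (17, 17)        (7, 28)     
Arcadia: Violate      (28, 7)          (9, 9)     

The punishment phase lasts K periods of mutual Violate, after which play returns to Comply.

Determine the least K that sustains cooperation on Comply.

3

Need Σ_{k=1}^{K} δ^k ≥ (28−17)/(17−9) = 1.3750 at δ = 2/3.
At K = 2 the sum is 1.1111 < 1.3750; at K = 3 it is 1.4074 ≥ 1.3750.
So the minimum punishment length is K = 3.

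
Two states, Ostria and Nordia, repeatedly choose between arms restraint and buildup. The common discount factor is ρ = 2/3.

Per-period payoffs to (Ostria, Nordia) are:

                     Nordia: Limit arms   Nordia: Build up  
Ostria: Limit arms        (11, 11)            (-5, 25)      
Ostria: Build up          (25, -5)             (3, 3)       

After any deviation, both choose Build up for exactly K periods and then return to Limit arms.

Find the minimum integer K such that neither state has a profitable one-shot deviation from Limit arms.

Need Σ_{k=1}^{K} ρ^k ≥ (25−11)/(11−3) = 1.7500 at ρ = 2/3.
At K = 5 the sum is 1.7366 < 1.7500; at K = 6 it is 1.8244 ≥ 1.7500.
So the minimum punishment length is K = 6.

6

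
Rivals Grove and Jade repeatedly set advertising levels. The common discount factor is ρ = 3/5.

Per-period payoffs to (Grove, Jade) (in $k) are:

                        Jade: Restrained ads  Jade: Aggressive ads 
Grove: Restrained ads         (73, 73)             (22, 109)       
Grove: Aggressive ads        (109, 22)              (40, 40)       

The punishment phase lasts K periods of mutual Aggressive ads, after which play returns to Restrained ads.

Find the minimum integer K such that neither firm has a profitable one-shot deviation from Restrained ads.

3

No profitable deviation requires (73−40)(ρ+…+ρ^K) ≥ 109−73, i.e. ρ+…+ρ^K ≥ 12/11 ≈ 1.0909.
With ρ = 3/5, the partial sums are K=1: 0.6000, K=2: 0.9600, K=3: 1.1760.
K = 3 is the first length at which the sum reaches 1.0909.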